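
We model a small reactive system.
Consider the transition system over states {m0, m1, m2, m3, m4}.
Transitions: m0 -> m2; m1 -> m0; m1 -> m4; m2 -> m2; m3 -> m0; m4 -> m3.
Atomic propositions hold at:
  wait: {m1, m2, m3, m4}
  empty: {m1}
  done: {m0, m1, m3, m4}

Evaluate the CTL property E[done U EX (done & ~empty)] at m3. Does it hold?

Yes

Sat(~empty) = {m0, m2, m3, m4}
Sat(done & ~empty) = {m0, m3, m4}
Sat(EX (done & ~empty)) = {s : some successor in {m0, m3, m4}} = {m1, m3, m4}
E[done U EX (done & ~empty)]: least fixpoint, start Z0 = Sat(EX (done & ~empty)) = {m1, m3, m4}, add states in Sat(done) with some successor in Z. Already a fixed point.
Sat(E[done U EX (done & ~empty)]) = {m1, m3, m4}
m3 ∈ Sat(E[done U EX (done & ~empty)]) = {m1, m3, m4}, so the formula holds at m3.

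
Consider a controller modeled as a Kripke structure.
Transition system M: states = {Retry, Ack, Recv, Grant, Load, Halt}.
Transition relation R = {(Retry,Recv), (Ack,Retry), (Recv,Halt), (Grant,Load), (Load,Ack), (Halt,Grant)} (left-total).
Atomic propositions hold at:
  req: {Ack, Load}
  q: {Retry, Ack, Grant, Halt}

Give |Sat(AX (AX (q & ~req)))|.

3

Sat(~req) = {Retry, Recv, Grant, Halt}
Sat(q & ~req) = {Retry, Grant, Halt}
Sat(AX (q & ~req)) = {s : every successor in {Retry, Grant, Halt}} = {Ack, Recv, Halt}
Sat(AX (AX (q & ~req))) = {s : every successor in {Ack, Recv, Halt}} = {Retry, Recv, Load}
|Sat(AX (AX (q & ~req)))| = |{Retry, Recv, Load}| = 3.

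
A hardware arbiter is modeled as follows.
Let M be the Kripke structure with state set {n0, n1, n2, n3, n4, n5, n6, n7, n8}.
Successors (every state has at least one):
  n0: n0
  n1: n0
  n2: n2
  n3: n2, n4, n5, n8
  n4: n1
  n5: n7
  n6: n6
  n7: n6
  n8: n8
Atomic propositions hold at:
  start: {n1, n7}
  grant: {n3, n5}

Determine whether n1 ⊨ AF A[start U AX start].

No

Sat(AX start) = {s : every successor in {n1, n7}} = {n4, n5}
A[start U AX start]: least fixpoint, start Z0 = Sat(AX start) = {n4, n5}, add states in Sat(start) with every successor in Z. Already a fixed point.
Sat(A[start U AX start]) = {n4, n5}
AF A[start U AX start]: least fixpoint, start Z0 = {n4, n5}, add states with every successor in Z. Already a fixed point.
Sat(AF A[start U AX start]) = {n4, n5}
n1 ∉ Sat(AF A[start U AX start]) = {n4, n5}, so the formula does not hold at n1.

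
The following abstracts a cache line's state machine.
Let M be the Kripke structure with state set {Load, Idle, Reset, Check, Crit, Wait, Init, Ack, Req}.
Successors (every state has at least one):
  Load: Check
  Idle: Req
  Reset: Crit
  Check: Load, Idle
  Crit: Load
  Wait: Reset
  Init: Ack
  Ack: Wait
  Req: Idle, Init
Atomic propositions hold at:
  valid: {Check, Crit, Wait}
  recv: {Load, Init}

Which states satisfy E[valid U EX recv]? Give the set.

{Check, Crit, Req}

Sat(EX recv) = {s : some successor in {Load, Init}} = {Check, Crit, Req}
E[valid U EX recv]: least fixpoint, start Z0 = Sat(EX recv) = {Check, Crit, Req}, add states in Sat(valid) with some successor in Z. Already a fixed point.
Sat(E[valid U EX recv]) = {Check, Crit, Req}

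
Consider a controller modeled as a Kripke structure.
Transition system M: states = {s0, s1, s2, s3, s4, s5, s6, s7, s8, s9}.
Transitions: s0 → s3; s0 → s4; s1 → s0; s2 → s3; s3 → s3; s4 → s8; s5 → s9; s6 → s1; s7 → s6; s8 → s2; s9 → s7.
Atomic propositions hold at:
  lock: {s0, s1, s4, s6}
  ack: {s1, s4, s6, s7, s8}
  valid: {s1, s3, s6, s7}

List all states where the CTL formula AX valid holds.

{s2, s3, s6, s7, s9}

Sat(AX valid) = {s : every successor in {s1, s3, s6, s7}} = {s2, s3, s6, s7, s9}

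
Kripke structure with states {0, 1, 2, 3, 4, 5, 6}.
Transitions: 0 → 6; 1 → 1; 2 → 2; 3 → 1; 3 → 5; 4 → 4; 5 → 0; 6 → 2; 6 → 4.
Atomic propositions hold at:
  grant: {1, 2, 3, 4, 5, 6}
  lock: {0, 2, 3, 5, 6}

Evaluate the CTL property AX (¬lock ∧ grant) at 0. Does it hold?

No

Sat(¬lock) = {1, 4}
Sat(¬lock ∧ grant) = {1, 4}
Sat(AX (¬lock ∧ grant)) = {s : every successor in {1, 4}} = {1, 4}
0 ∉ Sat(AX (¬lock ∧ grant)) = {1, 4}, so the formula does not hold at 0.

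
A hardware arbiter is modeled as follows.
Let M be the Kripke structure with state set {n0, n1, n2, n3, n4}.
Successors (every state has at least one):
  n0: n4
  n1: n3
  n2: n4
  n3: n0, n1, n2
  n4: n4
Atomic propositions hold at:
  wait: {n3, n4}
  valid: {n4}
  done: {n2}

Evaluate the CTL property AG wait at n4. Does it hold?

AG wait: greatest fixpoint, start Z0 = {n3, n4}, keep only states in Sat with every successor in Z. Z1 = {n4}; fixed.
Sat(AG wait) = {n4}
n4 ∈ Sat(AG wait) = {n4}, so the formula holds at n4.

Yes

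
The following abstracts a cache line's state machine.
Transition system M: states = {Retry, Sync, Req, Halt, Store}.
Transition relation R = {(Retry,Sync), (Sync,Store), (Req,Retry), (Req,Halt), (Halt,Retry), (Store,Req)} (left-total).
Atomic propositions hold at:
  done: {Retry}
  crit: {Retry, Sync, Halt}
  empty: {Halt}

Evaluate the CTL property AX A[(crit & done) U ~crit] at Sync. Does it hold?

Yes

Sat(crit & done) = {Retry}
Sat(~crit) = {Req, Store}
A[(crit & done) U ~crit]: least fixpoint, start Z0 = Sat(~crit) = {Req, Store}, add states in Sat(crit & done) with every successor in Z. Already a fixed point.
Sat(A[(crit & done) U ~crit]) = {Req, Store}
Sat(AX A[(crit & done) U ~crit]) = {s : every successor in {Req, Store}} = {Sync, Store}
Sync ∈ Sat(AX A[(crit & done) U ~crit]) = {Sync, Store}, so the formula holds at Sync.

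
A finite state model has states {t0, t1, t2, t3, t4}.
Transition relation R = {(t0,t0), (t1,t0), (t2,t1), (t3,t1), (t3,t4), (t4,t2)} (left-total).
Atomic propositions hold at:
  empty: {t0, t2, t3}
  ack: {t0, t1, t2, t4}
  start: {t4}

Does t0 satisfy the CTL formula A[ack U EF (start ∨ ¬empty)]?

No

Sat(¬empty) = {t1, t4}
Sat(start ∨ ¬empty) = {t1, t4}
EF (start ∨ ¬empty): least fixpoint, start Z0 = {t1, t4}, add states with some successor in Z. Z1 = {t1, t2, t3, t4}; fixed.
Sat(EF (start ∨ ¬empty)) = {t1, t2, t3, t4}
A[ack U EF (start ∨ ¬empty)]: least fixpoint, start Z0 = Sat(EF (start ∨ ¬empty)) = {t1, t2, t3, t4}, add states in Sat(ack) with every successor in Z. Already a fixed point.
Sat(A[ack U EF (start ∨ ¬empty)]) = {t1, t2, t3, t4}
t0 ∉ Sat(A[ack U EF (start ∨ ¬empty)]) = {t1, t2, t3, t4}, so the formula does not hold at t0.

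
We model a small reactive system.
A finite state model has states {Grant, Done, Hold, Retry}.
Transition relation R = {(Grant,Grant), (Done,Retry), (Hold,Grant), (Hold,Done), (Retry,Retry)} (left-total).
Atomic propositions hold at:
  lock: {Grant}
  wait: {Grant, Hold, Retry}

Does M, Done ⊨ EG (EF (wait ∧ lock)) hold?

No

Sat(wait ∧ lock) = {Grant}
EF (wait ∧ lock): least fixpoint, start Z0 = {Grant}, add states with some successor in Z. Z1 = {Grant, Hold}; fixed.
Sat(EF (wait ∧ lock)) = {Grant, Hold}
EG (EF (wait ∧ lock)): greatest fixpoint, start Z0 = {Grant, Hold}, keep only states in Sat with some successor in Z. Already a fixed point.
Sat(EG (EF (wait ∧ lock))) = {Grant, Hold}
Done ∉ Sat(EG (EF (wait ∧ lock))) = {Grant, Hold}, so the formula does not hold at Done.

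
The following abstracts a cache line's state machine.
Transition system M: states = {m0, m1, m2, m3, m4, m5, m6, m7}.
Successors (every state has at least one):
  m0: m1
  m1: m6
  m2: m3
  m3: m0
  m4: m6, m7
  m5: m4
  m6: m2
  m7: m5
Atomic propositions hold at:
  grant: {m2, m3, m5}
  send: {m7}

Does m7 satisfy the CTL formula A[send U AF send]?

AF send: least fixpoint, start Z0 = {m7}, add states with every successor in Z. Already a fixed point.
Sat(AF send) = {m7}
A[send U AF send]: least fixpoint, start Z0 = Sat(AF send) = {m7}, add states in Sat(send) with every successor in Z. Already a fixed point.
Sat(A[send U AF send]) = {m7}
m7 ∈ Sat(A[send U AF send]) = {m7}, so the formula holds at m7.

Yes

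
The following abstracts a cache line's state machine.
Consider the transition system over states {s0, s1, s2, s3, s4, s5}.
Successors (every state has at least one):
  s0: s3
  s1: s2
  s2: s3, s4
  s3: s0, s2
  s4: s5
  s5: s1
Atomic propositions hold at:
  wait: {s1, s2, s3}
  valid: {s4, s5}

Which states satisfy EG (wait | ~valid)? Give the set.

Sat(~valid) = {s0, s1, s2, s3}
Sat(wait | ~valid) = {s0, s1, s2, s3}
EG (wait | ~valid): greatest fixpoint, start Z0 = {s0, s1, s2, s3}, keep only states in Sat with some successor in Z. Already a fixed point.
Sat(EG (wait | ~valid)) = {s0, s1, s2, s3}

{s0, s1, s2, s3}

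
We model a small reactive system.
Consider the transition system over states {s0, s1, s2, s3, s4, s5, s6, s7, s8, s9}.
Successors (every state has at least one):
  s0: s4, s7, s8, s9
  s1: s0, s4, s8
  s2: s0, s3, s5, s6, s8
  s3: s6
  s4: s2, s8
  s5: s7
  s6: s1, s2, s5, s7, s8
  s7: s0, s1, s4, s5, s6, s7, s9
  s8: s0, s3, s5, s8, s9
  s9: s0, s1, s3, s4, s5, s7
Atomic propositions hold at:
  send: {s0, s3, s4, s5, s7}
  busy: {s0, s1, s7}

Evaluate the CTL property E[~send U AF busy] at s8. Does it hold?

Sat(~send) = {s1, s2, s6, s8, s9}
AF busy: least fixpoint, start Z0 = {s0, s1, s7}, add states with every successor in Z. Z1 = {s0, s1, s5, s7}; fixed.
Sat(AF busy) = {s0, s1, s5, s7}
E[~send U AF busy]: least fixpoint, start Z0 = Sat(AF busy) = {s0, s1, s5, s7}, add states in Sat(~send) with some successor in Z. Z1 = {s0, s1, s2, s5, s6, s7, s8, s9}; fixed.
Sat(E[~send U AF busy]) = {s0, s1, s2, s5, s6, s7, s8, s9}
s8 ∈ Sat(E[~send U AF busy]) = {s0, s1, s2, s5, s6, s7, s8, s9}, so the formula holds at s8.

Yes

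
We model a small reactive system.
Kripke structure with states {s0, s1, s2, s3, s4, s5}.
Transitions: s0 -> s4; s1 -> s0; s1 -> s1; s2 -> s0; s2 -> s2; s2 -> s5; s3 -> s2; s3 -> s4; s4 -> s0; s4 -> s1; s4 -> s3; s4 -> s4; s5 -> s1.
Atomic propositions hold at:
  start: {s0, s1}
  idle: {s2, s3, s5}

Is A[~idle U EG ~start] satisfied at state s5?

Sat(~idle) = {s0, s1, s4}
Sat(~start) = {s2, s3, s4, s5}
EG ~start: greatest fixpoint, start Z0 = {s2, s3, s4, s5}, keep only states in Sat with some successor in Z. Z1 = {s2, s3, s4}; fixed.
Sat(EG ~start) = {s2, s3, s4}
A[~idle U EG ~start]: least fixpoint, start Z0 = Sat(EG ~start) = {s2, s3, s4}, add states in Sat(~idle) with every successor in Z. Z1 = {s0, s2, s3, s4}; fixed.
Sat(A[~idle U EG ~start]) = {s0, s2, s3, s4}
s5 ∉ Sat(A[~idle U EG ~start]) = {s0, s2, s3, s4}, so the formula does not hold at s5.

No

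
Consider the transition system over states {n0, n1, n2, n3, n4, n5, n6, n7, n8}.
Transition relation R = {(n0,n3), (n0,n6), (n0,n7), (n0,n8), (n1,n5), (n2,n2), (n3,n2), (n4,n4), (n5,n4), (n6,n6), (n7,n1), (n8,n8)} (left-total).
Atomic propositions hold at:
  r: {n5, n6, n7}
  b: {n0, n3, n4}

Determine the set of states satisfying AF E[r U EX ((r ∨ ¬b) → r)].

Sat(¬b) = {n1, n2, n5, n6, n7, n8}
Sat(r ∨ ¬b) = {n1, n2, n5, n6, n7, n8}
Sat((r ∨ ¬b) → r) = {n0, n3, n4, n5, n6, n7}
Sat(EX ((r ∨ ¬b) → r)) = {s : some successor in {n0, n3, n4, n5, n6, n7}} = {n0, n1, n4, n5, n6}
E[r U EX ((r ∨ ¬b) → r)]: least fixpoint, start Z0 = Sat(EX ((r ∨ ¬b) → r)) = {n0, n1, n4, n5, n6}, add states in Sat(r) with some successor in Z. Z1 = {n0, n1, n4, n5, n6, n7}; fixed.
Sat(E[r U EX ((r ∨ ¬b) → r)]) = {n0, n1, n4, n5, n6, n7}
AF E[r U EX ((r ∨ ¬b) → r)]: least fixpoint, start Z0 = {n0, n1, n4, n5, n6, n7}, add states with every successor in Z. Already a fixed point.
Sat(AF E[r U EX ((r ∨ ¬b) → r)]) = {n0, n1, n4, n5, n6, n7}

{n0, n1, n4, n5, n6, n7}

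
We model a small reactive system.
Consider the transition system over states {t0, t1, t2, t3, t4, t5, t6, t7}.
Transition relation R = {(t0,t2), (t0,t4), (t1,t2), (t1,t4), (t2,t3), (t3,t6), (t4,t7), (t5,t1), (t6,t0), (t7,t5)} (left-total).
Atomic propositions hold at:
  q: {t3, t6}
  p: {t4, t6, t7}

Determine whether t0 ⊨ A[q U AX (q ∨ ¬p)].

No

Sat(¬p) = {t0, t1, t2, t3, t5}
Sat(q ∨ ¬p) = {t0, t1, t2, t3, t5, t6}
Sat(AX (q ∨ ¬p)) = {s : every successor in {t0, t1, t2, t3, t5, t6}} = {t2, t3, t5, t6, t7}
A[q U AX (q ∨ ¬p)]: least fixpoint, start Z0 = Sat(AX (q ∨ ¬p)) = {t2, t3, t5, t6, t7}, add states in Sat(q) with every successor in Z. Already a fixed point.
Sat(A[q U AX (q ∨ ¬p)]) = {t2, t3, t5, t6, t7}
t0 ∉ Sat(A[q U AX (q ∨ ¬p)]) = {t2, t3, t5, t6, t7}, so the formula does not hold at t0.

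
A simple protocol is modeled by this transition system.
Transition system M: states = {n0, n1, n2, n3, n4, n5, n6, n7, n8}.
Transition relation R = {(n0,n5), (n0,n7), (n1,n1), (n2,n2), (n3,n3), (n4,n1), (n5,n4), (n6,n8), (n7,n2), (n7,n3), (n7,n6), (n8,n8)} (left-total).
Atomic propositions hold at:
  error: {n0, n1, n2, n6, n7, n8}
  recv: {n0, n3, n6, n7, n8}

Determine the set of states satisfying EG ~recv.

{n1, n2, n4, n5}

Sat(~recv) = {n1, n2, n4, n5}
EG ~recv: greatest fixpoint, start Z0 = {n1, n2, n4, n5}, keep only states in Sat with some successor in Z. Already a fixed point.
Sat(EG ~recv) = {n1, n2, n4, n5}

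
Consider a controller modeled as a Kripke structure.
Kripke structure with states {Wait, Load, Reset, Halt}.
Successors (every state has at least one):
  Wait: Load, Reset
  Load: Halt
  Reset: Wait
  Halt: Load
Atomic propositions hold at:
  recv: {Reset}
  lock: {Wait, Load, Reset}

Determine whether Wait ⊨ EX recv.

Yes

Sat(EX recv) = {s : some successor in {Reset}} = {Wait}
Wait ∈ Sat(EX recv) = {Wait}, so the formula holds at Wait.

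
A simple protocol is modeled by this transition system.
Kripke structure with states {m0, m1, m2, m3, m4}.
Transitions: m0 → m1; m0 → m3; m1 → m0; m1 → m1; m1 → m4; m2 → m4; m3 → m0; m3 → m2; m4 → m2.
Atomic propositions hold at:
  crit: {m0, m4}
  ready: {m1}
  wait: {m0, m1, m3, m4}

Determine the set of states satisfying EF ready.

{m0, m1, m3}

EF ready: least fixpoint, start Z0 = {m1}, add states with some successor in Z. Z1 = {m0, m1}; Z2 = {m0, m1, m3}; fixed.
Sat(EF ready) = {m0, m1, m3}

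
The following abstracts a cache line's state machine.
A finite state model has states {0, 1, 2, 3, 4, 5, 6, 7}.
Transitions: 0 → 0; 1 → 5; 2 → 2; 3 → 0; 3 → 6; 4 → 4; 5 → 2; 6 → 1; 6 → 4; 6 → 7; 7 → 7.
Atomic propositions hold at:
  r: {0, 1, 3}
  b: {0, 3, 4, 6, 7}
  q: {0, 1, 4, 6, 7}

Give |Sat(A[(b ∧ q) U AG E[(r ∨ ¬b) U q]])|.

3

Sat(b ∧ q) = {0, 4, 6, 7}
Sat(¬b) = {1, 2, 5}
Sat(r ∨ ¬b) = {0, 1, 2, 3, 5}
E[(r ∨ ¬b) U q]: least fixpoint, start Z0 = Sat(q) = {0, 1, 4, 6, 7}, add states in Sat(r ∨ ¬b) with some successor in Z. Z1 = {0, 1, 3, 4, 6, 7}; fixed.
Sat(E[(r ∨ ¬b) U q]) = {0, 1, 3, 4, 6, 7}
AG E[(r ∨ ¬b) U q]: greatest fixpoint, start Z0 = {0, 1, 3, 4, 6, 7}, keep only states in Sat with every successor in Z. Z1 = {0, 3, 4, 6, 7}; Z2 = {0, 3, 4, 7}; Z3 = {0, 4, 7}; fixed.
Sat(AG E[(r ∨ ¬b) U q]) = {0, 4, 7}
A[(b ∧ q) U AG E[(r ∨ ¬b) U q]]: least fixpoint, start Z0 = Sat(AG E[(r ∨ ¬b) U q]) = {0, 4, 7}, add states in Sat(b ∧ q) with every successor in Z. Already a fixed point.
Sat(A[(b ∧ q) U AG E[(r ∨ ¬b) U q]]) = {0, 4, 7}
|Sat(A[(b ∧ q) U AG E[(r ∨ ¬b) U q]])| = |{0, 4, 7}| = 3.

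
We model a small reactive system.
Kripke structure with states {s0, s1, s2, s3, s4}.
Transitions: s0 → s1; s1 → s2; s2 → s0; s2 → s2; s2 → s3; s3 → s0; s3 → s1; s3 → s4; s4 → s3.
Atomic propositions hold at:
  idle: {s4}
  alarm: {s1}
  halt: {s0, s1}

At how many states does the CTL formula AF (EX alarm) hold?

Sat(EX alarm) = {s : some successor in {s1}} = {s0, s3}
AF (EX alarm): least fixpoint, start Z0 = {s0, s3}, add states with every successor in Z. Z1 = {s0, s3, s4}; fixed.
Sat(AF (EX alarm)) = {s0, s3, s4}
|Sat(AF (EX alarm))| = |{s0, s3, s4}| = 3.

3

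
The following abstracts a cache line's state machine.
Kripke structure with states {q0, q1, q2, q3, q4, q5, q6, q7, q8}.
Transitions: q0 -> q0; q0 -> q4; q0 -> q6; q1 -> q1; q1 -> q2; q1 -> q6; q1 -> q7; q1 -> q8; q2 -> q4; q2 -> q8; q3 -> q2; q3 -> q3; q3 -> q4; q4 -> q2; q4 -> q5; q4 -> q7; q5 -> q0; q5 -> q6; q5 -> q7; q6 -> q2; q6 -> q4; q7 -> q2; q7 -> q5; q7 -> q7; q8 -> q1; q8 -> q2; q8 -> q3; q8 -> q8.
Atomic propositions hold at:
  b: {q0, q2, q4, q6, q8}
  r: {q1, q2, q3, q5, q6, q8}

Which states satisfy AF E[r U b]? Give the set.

E[r U b]: least fixpoint, start Z0 = Sat(b) = {q0, q2, q4, q6, q8}, add states in Sat(r) with some successor in Z. Z1 = {q0, q1, q2, q3, q4, q5, q6, q8}; fixed.
Sat(E[r U b]) = {q0, q1, q2, q3, q4, q5, q6, q8}
AF E[r U b]: least fixpoint, start Z0 = {q0, q1, q2, q3, q4, q5, q6, q8}, add states with every successor in Z. Already a fixed point.
Sat(AF E[r U b]) = {q0, q1, q2, q3, q4, q5, q6, q8}

{q0, q1, q2, q3, q4, q5, q6, q8}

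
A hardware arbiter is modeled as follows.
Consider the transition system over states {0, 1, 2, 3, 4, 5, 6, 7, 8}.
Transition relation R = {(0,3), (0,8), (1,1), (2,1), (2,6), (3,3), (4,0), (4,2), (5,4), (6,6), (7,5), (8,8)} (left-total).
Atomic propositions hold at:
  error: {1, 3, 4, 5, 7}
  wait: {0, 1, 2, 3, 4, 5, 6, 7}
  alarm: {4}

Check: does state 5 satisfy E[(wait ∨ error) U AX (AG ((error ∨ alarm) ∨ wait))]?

Sat(wait ∨ error) = {0, 1, 2, 3, 4, 5, 6, 7}
Sat(error ∨ alarm) = {1, 3, 4, 5, 7}
Sat((error ∨ alarm) ∨ wait) = {0, 1, 2, 3, 4, 5, 6, 7}
AG ((error ∨ alarm) ∨ wait): greatest fixpoint, start Z0 = {0, 1, 2, 3, 4, 5, 6, 7}, keep only states in Sat with every successor in Z. Z1 = {1, 2, 3, 4, 5, 6, 7}; Z2 = {1, 2, 3, 5, 6, 7}; Z3 = {1, 2, 3, 6, 7}; Z4 = {1, 2, 3, 6}; fixed.
Sat(AG ((error ∨ alarm) ∨ wait)) = {1, 2, 3, 6}
Sat(AX (AG ((error ∨ alarm) ∨ wait))) = {s : every successor in {1, 2, 3, 6}} = {1, 2, 3, 6}
E[(wait ∨ error) U AX (AG ((error ∨ alarm) ∨ wait))]: least fixpoint, start Z0 = Sat(AX (AG ((error ∨ alarm) ∨ wait))) = {1, 2, 3, 6}, add states in Sat(wait ∨ error) with some successor in Z. Z1 = {0, 1, 2, 3, 4, 6}; Z2 = {0, 1, 2, 3, 4, 5, 6}; Z3 = {0, 1, 2, 3, 4, 5, 6, 7}; fixed.
Sat(E[(wait ∨ error) U AX (AG ((error ∨ alarm) ∨ wait))]) = {0, 1, 2, 3, 4, 5, 6, 7}
5 ∈ Sat(E[(wait ∨ error) U AX (AG ((error ∨ alarm) ∨ wait))]) = {0, 1, 2, 3, 4, 5, 6, 7}, so the formula holds at 5.

Yes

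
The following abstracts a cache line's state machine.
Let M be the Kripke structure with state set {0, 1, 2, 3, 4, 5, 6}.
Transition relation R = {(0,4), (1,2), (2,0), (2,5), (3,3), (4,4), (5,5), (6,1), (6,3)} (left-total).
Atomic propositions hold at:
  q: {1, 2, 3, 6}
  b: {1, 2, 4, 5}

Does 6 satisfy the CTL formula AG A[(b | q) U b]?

Sat(b | q) = {1, 2, 3, 4, 5, 6}
A[(b | q) U b]: least fixpoint, start Z0 = Sat(b) = {1, 2, 4, 5}, add states in Sat(b | q) with every successor in Z. Already a fixed point.
Sat(A[(b | q) U b]) = {1, 2, 4, 5}
AG A[(b | q) U b]: greatest fixpoint, start Z0 = {1, 2, 4, 5}, keep only states in Sat with every successor in Z. Z1 = {1, 4, 5}; Z2 = {4, 5}; fixed.
Sat(AG A[(b | q) U b]) = {4, 5}
6 ∉ Sat(AG A[(b | q) U b]) = {4, 5}, so the formula does not hold at 6.

No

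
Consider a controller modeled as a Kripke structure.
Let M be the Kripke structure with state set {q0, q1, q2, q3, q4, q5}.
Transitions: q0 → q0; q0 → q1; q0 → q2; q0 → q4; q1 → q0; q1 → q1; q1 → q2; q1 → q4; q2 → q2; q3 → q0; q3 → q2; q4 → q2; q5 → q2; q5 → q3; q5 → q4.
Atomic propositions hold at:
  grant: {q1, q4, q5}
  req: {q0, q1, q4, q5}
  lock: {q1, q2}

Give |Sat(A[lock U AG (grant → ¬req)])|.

1

Sat(¬req) = {q2, q3}
Sat(grant → ¬req) = {q0, q2, q3}
AG (grant → ¬req): greatest fixpoint, start Z0 = {q0, q2, q3}, keep only states in Sat with every successor in Z. Z1 = {q2, q3}; Z2 = {q2}; fixed.
Sat(AG (grant → ¬req)) = {q2}
A[lock U AG (grant → ¬req)]: least fixpoint, start Z0 = Sat(AG (grant → ¬req)) = {q2}, add states in Sat(lock) with every successor in Z. Already a fixed point.
Sat(A[lock U AG (grant → ¬req)]) = {q2}
|Sat(A[lock U AG (grant → ¬req)])| = |{q2}| = 1.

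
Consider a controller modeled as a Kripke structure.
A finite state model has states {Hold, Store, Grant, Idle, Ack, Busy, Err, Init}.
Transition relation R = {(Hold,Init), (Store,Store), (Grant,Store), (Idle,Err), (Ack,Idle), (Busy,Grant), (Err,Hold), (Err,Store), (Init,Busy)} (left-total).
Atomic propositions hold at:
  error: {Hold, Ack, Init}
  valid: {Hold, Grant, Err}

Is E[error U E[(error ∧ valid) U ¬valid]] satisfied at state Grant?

Sat(error ∧ valid) = {Hold}
Sat(¬valid) = {Store, Idle, Ack, Busy, Init}
E[(error ∧ valid) U ¬valid]: least fixpoint, start Z0 = Sat(¬valid) = {Store, Idle, Ack, Busy, Init}, add states in Sat(error ∧ valid) with some successor in Z. Z1 = {Hold, Store, Idle, Ack, Busy, Init}; fixed.
Sat(E[(error ∧ valid) U ¬valid]) = {Hold, Store, Idle, Ack, Busy, Init}
E[error U E[(error ∧ valid) U ¬valid]]: least fixpoint, start Z0 = Sat(E[(error ∧ valid) U ¬valid]) = {Hold, Store, Idle, Ack, Busy, Init}, add states in Sat(error) with some successor in Z. Already a fixed point.
Sat(E[error U E[(error ∧ valid) U ¬valid]]) = {Hold, Store, Idle, Ack, Busy, Init}
Grant ∉ Sat(E[error U E[(error ∧ valid) U ¬valid]]) = {Hold, Store, Idle, Ack, Busy, Init}, so the formula does not hold at Grant.

No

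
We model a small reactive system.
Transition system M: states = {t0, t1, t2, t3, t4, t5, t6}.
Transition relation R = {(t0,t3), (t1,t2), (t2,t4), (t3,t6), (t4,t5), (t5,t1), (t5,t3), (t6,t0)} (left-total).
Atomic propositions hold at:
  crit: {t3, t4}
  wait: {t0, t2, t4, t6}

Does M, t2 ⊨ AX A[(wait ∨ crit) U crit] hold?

Yes

Sat(wait ∨ crit) = {t0, t2, t3, t4, t6}
A[(wait ∨ crit) U crit]: least fixpoint, start Z0 = Sat(crit) = {t3, t4}, add states in Sat(wait ∨ crit) with every successor in Z. Z1 = {t0, t2, t3, t4}; Z2 = {t0, t2, t3, t4, t6}; fixed.
Sat(A[(wait ∨ crit) U crit]) = {t0, t2, t3, t4, t6}
Sat(AX A[(wait ∨ crit) U crit]) = {s : every successor in {t0, t2, t3, t4, t6}} = {t0, t1, t2, t3, t6}
t2 ∈ Sat(AX A[(wait ∨ crit) U crit]) = {t0, t1, t2, t3, t6}, so the formula holds at t2.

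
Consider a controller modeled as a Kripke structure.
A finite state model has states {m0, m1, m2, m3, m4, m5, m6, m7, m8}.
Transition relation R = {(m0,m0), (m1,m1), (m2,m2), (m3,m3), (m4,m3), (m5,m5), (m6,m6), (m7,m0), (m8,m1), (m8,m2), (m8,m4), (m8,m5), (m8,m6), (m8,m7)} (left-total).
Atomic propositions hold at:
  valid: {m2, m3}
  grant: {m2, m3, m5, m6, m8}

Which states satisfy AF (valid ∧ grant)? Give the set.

{m2, m3, m4}

Sat(valid ∧ grant) = {m2, m3}
AF (valid ∧ grant): least fixpoint, start Z0 = {m2, m3}, add states with every successor in Z. Z1 = {m2, m3, m4}; fixed.
Sat(AF (valid ∧ grant)) = {m2, m3, m4}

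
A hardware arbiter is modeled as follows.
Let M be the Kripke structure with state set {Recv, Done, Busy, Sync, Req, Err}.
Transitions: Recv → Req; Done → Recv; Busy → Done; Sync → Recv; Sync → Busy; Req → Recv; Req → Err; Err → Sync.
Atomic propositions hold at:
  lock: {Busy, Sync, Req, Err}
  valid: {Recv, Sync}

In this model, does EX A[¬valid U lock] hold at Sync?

Sat(¬valid) = {Done, Busy, Req, Err}
A[¬valid U lock]: least fixpoint, start Z0 = Sat(lock) = {Busy, Sync, Req, Err}, add states in Sat(¬valid) with every successor in Z. Already a fixed point.
Sat(A[¬valid U lock]) = {Busy, Sync, Req, Err}
Sat(EX A[¬valid U lock]) = {s : some successor in {Busy, Sync, Req, Err}} = {Recv, Sync, Req, Err}
Sync ∈ Sat(EX A[¬valid U lock]) = {Recv, Sync, Req, Err}, so the formula holds at Sync.

Yes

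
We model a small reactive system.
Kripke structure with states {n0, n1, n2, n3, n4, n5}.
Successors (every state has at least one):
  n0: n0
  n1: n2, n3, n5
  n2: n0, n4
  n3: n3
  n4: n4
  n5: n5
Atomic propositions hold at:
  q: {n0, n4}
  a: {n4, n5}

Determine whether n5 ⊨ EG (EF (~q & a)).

Yes

Sat(~q) = {n1, n2, n3, n5}
Sat(~q & a) = {n5}
EF (~q & a): least fixpoint, start Z0 = {n5}, add states with some successor in Z. Z1 = {n1, n5}; fixed.
Sat(EF (~q & a)) = {n1, n5}
EG (EF (~q & a)): greatest fixpoint, start Z0 = {n1, n5}, keep only states in Sat with some successor in Z. Already a fixed point.
Sat(EG (EF (~q & a))) = {n1, n5}
n5 ∈ Sat(EG (EF (~q & a))) = {n1, n5}, so the formula holds at n5.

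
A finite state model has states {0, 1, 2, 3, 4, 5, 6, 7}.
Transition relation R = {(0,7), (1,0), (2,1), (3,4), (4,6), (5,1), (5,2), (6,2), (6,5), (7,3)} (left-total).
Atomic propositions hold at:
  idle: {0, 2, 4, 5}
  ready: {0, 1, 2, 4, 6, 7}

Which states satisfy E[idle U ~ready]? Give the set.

Sat(~ready) = {3, 5}
E[idle U ~ready]: least fixpoint, start Z0 = Sat(~ready) = {3, 5}, add states in Sat(idle) with some successor in Z. Already a fixed point.
Sat(E[idle U ~ready]) = {3, 5}

{3, 5}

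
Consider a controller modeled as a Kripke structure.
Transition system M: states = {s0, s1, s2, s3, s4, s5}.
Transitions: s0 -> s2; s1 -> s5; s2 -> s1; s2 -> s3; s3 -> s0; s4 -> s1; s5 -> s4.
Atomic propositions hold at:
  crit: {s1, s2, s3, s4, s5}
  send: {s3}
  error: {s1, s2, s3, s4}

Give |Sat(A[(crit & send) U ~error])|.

3

Sat(crit & send) = {s3}
Sat(~error) = {s0, s5}
A[(crit & send) U ~error]: least fixpoint, start Z0 = Sat(~error) = {s0, s5}, add states in Sat(crit & send) with every successor in Z. Z1 = {s0, s3, s5}; fixed.
Sat(A[(crit & send) U ~error]) = {s0, s3, s5}
|Sat(A[(crit & send) U ~error])| = |{s0, s3, s5}| = 3.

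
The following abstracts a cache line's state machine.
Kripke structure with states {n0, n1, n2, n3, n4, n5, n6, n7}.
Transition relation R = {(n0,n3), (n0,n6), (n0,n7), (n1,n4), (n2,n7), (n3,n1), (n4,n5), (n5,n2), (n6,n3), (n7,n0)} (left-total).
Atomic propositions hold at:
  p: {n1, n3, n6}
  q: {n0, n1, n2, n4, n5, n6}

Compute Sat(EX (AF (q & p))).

Sat(q & p) = {n1, n6}
AF (q & p): least fixpoint, start Z0 = {n1, n6}, add states with every successor in Z. Z1 = {n1, n3, n6}; fixed.
Sat(AF (q & p)) = {n1, n3, n6}
Sat(EX (AF (q & p))) = {s : some successor in {n1, n3, n6}} = {n0, n3, n6}

{n0, n3, n6}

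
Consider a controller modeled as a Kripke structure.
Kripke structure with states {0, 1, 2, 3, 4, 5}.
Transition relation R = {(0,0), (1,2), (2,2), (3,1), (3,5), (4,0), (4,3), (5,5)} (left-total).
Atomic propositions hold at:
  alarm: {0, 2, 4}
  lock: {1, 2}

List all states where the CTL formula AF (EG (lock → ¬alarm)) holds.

{0, 3, 4, 5}

Sat(¬alarm) = {1, 3, 5}
Sat(lock → ¬alarm) = {0, 1, 3, 4, 5}
EG (lock → ¬alarm): greatest fixpoint, start Z0 = {0, 1, 3, 4, 5}, keep only states in Sat with some successor in Z. Z1 = {0, 3, 4, 5}; fixed.
Sat(EG (lock → ¬alarm)) = {0, 3, 4, 5}
AF (EG (lock → ¬alarm)): least fixpoint, start Z0 = {0, 3, 4, 5}, add states with every successor in Z. Already a fixed point.
Sat(AF (EG (lock → ¬alarm))) = {0, 3, 4, 5}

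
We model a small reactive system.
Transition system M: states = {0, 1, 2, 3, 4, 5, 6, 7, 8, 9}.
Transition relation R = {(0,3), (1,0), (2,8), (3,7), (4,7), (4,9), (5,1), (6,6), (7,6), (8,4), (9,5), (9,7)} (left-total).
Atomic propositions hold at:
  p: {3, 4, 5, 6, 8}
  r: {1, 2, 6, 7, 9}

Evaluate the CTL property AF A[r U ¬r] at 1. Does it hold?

Sat(¬r) = {0, 3, 4, 5, 8}
A[r U ¬r]: least fixpoint, start Z0 = Sat(¬r) = {0, 3, 4, 5, 8}, add states in Sat(r) with every successor in Z. Z1 = {0, 1, 2, 3, 4, 5, 8}; fixed.
Sat(A[r U ¬r]) = {0, 1, 2, 3, 4, 5, 8}
AF A[r U ¬r]: least fixpoint, start Z0 = {0, 1, 2, 3, 4, 5, 8}, add states with every successor in Z. Already a fixed point.
Sat(AF A[r U ¬r]) = {0, 1, 2, 3, 4, 5, 8}
1 ∈ Sat(AF A[r U ¬r]) = {0, 1, 2, 3, 4, 5, 8}, so the formula holds at 1.

Yes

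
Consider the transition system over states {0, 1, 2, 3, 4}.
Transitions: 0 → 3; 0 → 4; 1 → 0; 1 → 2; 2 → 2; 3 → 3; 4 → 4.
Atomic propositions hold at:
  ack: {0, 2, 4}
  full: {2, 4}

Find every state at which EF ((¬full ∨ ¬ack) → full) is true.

Sat(¬full) = {0, 1, 3}
Sat(¬ack) = {1, 3}
Sat(¬full ∨ ¬ack) = {0, 1, 3}
Sat((¬full ∨ ¬ack) → full) = {2, 4}
EF ((¬full ∨ ¬ack) → full): least fixpoint, start Z0 = {2, 4}, add states with some successor in Z. Z1 = {0, 1, 2, 4}; fixed.
Sat(EF ((¬full ∨ ¬ack) → full)) = {0, 1, 2, 4}

{0, 1, 2, 4}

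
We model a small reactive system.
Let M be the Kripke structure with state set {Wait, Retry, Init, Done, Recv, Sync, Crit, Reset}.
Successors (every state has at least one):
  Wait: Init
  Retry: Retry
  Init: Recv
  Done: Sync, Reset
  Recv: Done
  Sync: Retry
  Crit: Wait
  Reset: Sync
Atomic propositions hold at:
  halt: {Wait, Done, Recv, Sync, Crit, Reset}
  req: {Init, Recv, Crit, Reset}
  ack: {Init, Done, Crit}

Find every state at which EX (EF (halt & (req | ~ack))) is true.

{Wait, Init, Done, Recv, Crit, Reset}

Sat(~ack) = {Wait, Retry, Recv, Sync, Reset}
Sat(req | ~ack) = {Wait, Retry, Init, Recv, Sync, Crit, Reset}
Sat(halt & (req | ~ack)) = {Wait, Recv, Sync, Crit, Reset}
EF (halt & (req | ~ack)): least fixpoint, start Z0 = {Wait, Recv, Sync, Crit, Reset}, add states with some successor in Z. Z1 = {Wait, Init, Done, Recv, Sync, Crit, Reset}; fixed.
Sat(EF (halt & (req | ~ack))) = {Wait, Init, Done, Recv, Sync, Crit, Reset}
Sat(EX (EF (halt & (req | ~ack)))) = {s : some successor in {Wait, Init, Done, Recv, Sync, Crit, Reset}} = {Wait, Init, Done, Recv, Crit, Reset}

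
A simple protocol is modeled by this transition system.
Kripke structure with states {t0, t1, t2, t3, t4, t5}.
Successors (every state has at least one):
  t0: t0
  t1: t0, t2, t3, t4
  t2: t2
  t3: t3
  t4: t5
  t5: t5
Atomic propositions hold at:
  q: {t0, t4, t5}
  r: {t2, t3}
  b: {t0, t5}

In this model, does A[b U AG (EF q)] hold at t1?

No

EF q: least fixpoint, start Z0 = {t0, t4, t5}, add states with some successor in Z. Z1 = {t0, t1, t4, t5}; fixed.
Sat(EF q) = {t0, t1, t4, t5}
AG (EF q): greatest fixpoint, start Z0 = {t0, t1, t4, t5}, keep only states in Sat with every successor in Z. Z1 = {t0, t4, t5}; fixed.
Sat(AG (EF q)) = {t0, t4, t5}
A[b U AG (EF q)]: least fixpoint, start Z0 = Sat(AG (EF q)) = {t0, t4, t5}, add states in Sat(b) with every successor in Z. Already a fixed point.
Sat(A[b U AG (EF q)]) = {t0, t4, t5}
t1 ∉ Sat(A[b U AG (EF q)]) = {t0, t4, t5}, so the formula does not hold at t1.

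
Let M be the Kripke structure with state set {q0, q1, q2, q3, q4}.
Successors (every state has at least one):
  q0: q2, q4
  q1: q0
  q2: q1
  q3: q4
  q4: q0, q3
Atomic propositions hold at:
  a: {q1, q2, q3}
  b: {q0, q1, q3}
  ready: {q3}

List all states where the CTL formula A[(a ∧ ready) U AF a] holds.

Sat(a ∧ ready) = {q3}
AF a: least fixpoint, start Z0 = {q1, q2, q3}, add states with every successor in Z. Already a fixed point.
Sat(AF a) = {q1, q2, q3}
A[(a ∧ ready) U AF a]: least fixpoint, start Z0 = Sat(AF a) = {q1, q2, q3}, add states in Sat(a ∧ ready) with every successor in Z. Already a fixed point.
Sat(A[(a ∧ ready) U AF a]) = {q1, q2, q3}

{q1, q2, q3}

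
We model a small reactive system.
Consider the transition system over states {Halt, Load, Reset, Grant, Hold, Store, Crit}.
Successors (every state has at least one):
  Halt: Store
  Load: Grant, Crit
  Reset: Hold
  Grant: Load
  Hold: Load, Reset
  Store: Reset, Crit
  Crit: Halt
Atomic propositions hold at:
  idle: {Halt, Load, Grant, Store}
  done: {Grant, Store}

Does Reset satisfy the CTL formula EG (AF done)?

AF done: least fixpoint, start Z0 = {Grant, Store}, add states with every successor in Z. Z1 = {Halt, Grant, Store}; Z2 = {Halt, Grant, Store, Crit}; Z3 = {Halt, Load, Grant, Store, Crit}; fixed.
Sat(AF done) = {Halt, Load, Grant, Store, Crit}
EG (AF done): greatest fixpoint, start Z0 = {Halt, Load, Grant, Store, Crit}, keep only states in Sat with some successor in Z. Already a fixed point.
Sat(EG (AF done)) = {Halt, Load, Grant, Store, Crit}
Reset ∉ Sat(EG (AF done)) = {Halt, Load, Grant, Store, Crit}, so the formula does not hold at Reset.

No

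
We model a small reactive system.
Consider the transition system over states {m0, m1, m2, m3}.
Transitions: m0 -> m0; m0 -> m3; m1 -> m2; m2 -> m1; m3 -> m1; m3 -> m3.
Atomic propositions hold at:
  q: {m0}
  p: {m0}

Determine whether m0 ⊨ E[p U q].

Yes

E[p U q]: least fixpoint, start Z0 = Sat(q) = {m0}, add states in Sat(p) with some successor in Z. Already a fixed point.
Sat(E[p U q]) = {m0}
m0 ∈ Sat(E[p U q]) = {m0}, so the formula holds at m0.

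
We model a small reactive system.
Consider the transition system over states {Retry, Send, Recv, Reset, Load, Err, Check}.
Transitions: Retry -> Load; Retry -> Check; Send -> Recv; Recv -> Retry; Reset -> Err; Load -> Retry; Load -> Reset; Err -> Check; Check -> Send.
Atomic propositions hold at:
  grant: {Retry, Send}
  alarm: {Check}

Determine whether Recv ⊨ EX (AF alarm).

No

AF alarm: least fixpoint, start Z0 = {Check}, add states with every successor in Z. Z1 = {Err, Check}; Z2 = {Reset, Err, Check}; fixed.
Sat(AF alarm) = {Reset, Err, Check}
Sat(EX (AF alarm)) = {s : some successor in {Reset, Err, Check}} = {Retry, Reset, Load, Err}
Recv ∉ Sat(EX (AF alarm)) = {Retry, Reset, Load, Err}, so the formula does not hold at Recv.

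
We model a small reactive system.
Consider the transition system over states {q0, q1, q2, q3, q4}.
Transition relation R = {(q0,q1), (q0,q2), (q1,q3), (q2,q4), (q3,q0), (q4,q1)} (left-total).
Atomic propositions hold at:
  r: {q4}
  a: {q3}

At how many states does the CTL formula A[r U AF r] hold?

2

AF r: least fixpoint, start Z0 = {q4}, add states with every successor in Z. Z1 = {q2, q4}; fixed.
Sat(AF r) = {q2, q4}
A[r U AF r]: least fixpoint, start Z0 = Sat(AF r) = {q2, q4}, add states in Sat(r) with every successor in Z. Already a fixed point.
Sat(A[r U AF r]) = {q2, q4}
|Sat(A[r U AF r])| = |{q2, q4}| = 2.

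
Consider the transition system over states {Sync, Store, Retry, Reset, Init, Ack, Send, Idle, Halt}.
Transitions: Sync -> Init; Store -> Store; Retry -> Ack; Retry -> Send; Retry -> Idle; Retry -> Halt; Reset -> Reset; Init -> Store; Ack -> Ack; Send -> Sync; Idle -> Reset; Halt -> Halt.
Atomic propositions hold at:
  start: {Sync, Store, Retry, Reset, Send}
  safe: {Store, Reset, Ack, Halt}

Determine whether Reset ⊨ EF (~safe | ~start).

No

Sat(~safe) = {Sync, Retry, Init, Send, Idle}
Sat(~start) = {Init, Ack, Idle, Halt}
Sat(~safe | ~start) = {Sync, Retry, Init, Ack, Send, Idle, Halt}
EF (~safe | ~start): least fixpoint, start Z0 = {Sync, Retry, Init, Ack, Send, Idle, Halt}, add states with some successor in Z. Already a fixed point.
Sat(EF (~safe | ~start)) = {Sync, Retry, Init, Ack, Send, Idle, Halt}
Reset ∉ Sat(EF (~safe | ~start)) = {Sync, Retry, Init, Ack, Send, Idle, Halt}, so the formula does not hold at Reset.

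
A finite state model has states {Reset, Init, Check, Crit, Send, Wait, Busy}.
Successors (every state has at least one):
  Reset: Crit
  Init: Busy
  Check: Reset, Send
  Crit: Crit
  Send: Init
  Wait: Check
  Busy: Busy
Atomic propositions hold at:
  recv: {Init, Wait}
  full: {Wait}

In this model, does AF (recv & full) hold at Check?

No

Sat(recv & full) = {Wait}
AF (recv & full): least fixpoint, start Z0 = {Wait}, add states with every successor in Z. Already a fixed point.
Sat(AF (recv & full)) = {Wait}
Check ∉ Sat(AF (recv & full)) = {Wait}, so the formula does not hold at Check.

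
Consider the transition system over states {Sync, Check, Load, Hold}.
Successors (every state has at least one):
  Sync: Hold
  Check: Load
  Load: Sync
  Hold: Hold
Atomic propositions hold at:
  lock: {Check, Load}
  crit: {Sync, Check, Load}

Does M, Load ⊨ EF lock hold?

EF lock: least fixpoint, start Z0 = {Check, Load}, add states with some successor in Z. Already a fixed point.
Sat(EF lock) = {Check, Load}
Load ∈ Sat(EF lock) = {Check, Load}, so the formula holds at Load.

Yes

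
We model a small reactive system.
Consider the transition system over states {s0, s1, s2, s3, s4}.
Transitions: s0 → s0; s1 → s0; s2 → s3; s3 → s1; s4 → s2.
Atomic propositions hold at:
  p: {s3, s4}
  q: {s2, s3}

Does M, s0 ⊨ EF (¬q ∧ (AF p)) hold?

No

Sat(¬q) = {s0, s1, s4}
AF p: least fixpoint, start Z0 = {s3, s4}, add states with every successor in Z. Z1 = {s2, s3, s4}; fixed.
Sat(AF p) = {s2, s3, s4}
Sat(¬q ∧ (AF p)) = {s4}
EF (¬q ∧ (AF p)): least fixpoint, start Z0 = {s4}, add states with some successor in Z. Already a fixed point.
Sat(EF (¬q ∧ (AF p))) = {s4}
s0 ∉ Sat(EF (¬q ∧ (AF p))) = {s4}, so the formula does not hold at s0.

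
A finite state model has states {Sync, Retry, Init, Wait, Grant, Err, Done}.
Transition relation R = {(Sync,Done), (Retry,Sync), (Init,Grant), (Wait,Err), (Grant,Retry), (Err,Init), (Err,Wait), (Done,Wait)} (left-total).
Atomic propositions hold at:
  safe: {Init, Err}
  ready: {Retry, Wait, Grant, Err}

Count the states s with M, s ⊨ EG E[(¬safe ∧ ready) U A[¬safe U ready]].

6

Sat(¬safe) = {Sync, Retry, Wait, Grant, Done}
Sat(¬safe ∧ ready) = {Retry, Wait, Grant}
A[¬safe U ready]: least fixpoint, start Z0 = Sat(ready) = {Retry, Wait, Grant, Err}, add states in Sat(¬safe) with every successor in Z. Z1 = {Retry, Wait, Grant, Err, Done}; Z2 = {Sync, Retry, Wait, Grant, Err, Done}; fixed.
Sat(A[¬safe U ready]) = {Sync, Retry, Wait, Grant, Err, Done}
E[(¬safe ∧ ready) U A[¬safe U ready]]: least fixpoint, start Z0 = Sat(A[¬safe U ready]) = {Sync, Retry, Wait, Grant, Err, Done}, add states in Sat(¬safe ∧ ready) with some successor in Z. Already a fixed point.
Sat(E[(¬safe ∧ ready) U A[¬safe U ready]]) = {Sync, Retry, Wait, Grant, Err, Done}
EG E[(¬safe ∧ ready) U A[¬safe U ready]]: greatest fixpoint, start Z0 = {Sync, Retry, Wait, Grant, Err, Done}, keep only states in Sat with some successor in Z. Already a fixed point.
Sat(EG E[(¬safe ∧ ready) U A[¬safe U ready]]) = {Sync, Retry, Wait, Grant, Err, Done}
|Sat(EG E[(¬safe ∧ ready) U A[¬safe U ready]])| = |{Sync, Retry, Wait, Grant, Err, Done}| = 6.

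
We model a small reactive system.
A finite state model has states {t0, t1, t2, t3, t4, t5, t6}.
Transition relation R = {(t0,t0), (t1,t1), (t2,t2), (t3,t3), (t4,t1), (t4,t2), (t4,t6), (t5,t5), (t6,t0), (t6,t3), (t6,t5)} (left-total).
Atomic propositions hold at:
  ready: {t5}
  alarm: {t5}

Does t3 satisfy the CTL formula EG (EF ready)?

No

EF ready: least fixpoint, start Z0 = {t5}, add states with some successor in Z. Z1 = {t5, t6}; Z2 = {t4, t5, t6}; fixed.
Sat(EF ready) = {t4, t5, t6}
EG (EF ready): greatest fixpoint, start Z0 = {t4, t5, t6}, keep only states in Sat with some successor in Z. Already a fixed point.
Sat(EG (EF ready)) = {t4, t5, t6}
t3 ∉ Sat(EG (EF ready)) = {t4, t5, t6}, so the formula does not hold at t3.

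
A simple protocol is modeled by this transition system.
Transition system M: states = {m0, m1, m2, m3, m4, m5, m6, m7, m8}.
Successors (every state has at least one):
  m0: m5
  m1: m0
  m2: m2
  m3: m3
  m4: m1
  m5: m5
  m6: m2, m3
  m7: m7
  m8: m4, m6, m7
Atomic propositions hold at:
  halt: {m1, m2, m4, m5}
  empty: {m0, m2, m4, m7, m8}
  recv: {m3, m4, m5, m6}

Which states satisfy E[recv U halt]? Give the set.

{m1, m2, m4, m5, m6}

E[recv U halt]: least fixpoint, start Z0 = Sat(halt) = {m1, m2, m4, m5}, add states in Sat(recv) with some successor in Z. Z1 = {m1, m2, m4, m5, m6}; fixed.
Sat(E[recv U halt]) = {m1, m2, m4, m5, m6}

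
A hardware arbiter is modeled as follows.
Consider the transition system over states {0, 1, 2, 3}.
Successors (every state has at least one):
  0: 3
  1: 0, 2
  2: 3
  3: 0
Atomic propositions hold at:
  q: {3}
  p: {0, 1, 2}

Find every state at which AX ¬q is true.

Sat(¬q) = {0, 1, 2}
Sat(AX ¬q) = {s : every successor in {0, 1, 2}} = {1, 3}

{1, 3}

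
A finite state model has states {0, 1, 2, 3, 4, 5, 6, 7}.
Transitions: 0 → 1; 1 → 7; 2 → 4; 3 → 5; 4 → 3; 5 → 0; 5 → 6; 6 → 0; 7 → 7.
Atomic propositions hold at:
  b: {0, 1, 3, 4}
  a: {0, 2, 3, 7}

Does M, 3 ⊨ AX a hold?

No

Sat(AX a) = {s : every successor in {0, 2, 3, 7}} = {1, 4, 6, 7}
3 ∉ Sat(AX a) = {1, 4, 6, 7}, so the formula does not hold at 3.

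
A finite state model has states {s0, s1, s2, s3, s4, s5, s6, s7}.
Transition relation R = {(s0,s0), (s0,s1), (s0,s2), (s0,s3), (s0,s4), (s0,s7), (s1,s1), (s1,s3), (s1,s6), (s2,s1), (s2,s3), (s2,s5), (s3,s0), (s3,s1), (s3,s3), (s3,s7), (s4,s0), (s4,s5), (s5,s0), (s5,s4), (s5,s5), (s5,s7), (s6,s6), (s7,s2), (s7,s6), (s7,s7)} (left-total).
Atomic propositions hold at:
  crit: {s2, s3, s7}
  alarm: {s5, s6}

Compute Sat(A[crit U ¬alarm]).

Sat(¬alarm) = {s0, s1, s2, s3, s4, s7}
A[crit U ¬alarm]: least fixpoint, start Z0 = Sat(¬alarm) = {s0, s1, s2, s3, s4, s7}, add states in Sat(crit) with every successor in Z. Already a fixed point.
Sat(A[crit U ¬alarm]) = {s0, s1, s2, s3, s4, s7}

{s0, s1, s2, s3, s4, s7}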